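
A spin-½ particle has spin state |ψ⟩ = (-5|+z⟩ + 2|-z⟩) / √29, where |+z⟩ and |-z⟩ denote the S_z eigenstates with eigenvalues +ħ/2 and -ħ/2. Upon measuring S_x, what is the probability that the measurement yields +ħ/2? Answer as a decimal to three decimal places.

0.155

|+x⟩ = (|+z⟩ + |-z⟩)/√2, so ⟨+x|ψ⟩ = (-3) / (√2·√29).
P = |-3|² / 58 = 9/58.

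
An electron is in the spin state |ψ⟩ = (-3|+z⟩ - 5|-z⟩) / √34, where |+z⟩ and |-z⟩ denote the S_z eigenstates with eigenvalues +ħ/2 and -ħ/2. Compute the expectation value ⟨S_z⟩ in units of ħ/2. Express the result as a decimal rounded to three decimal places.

-0.471

⟨σ_z⟩ = |a|² - |b|² divided by |a|²+|b|², with a, b the |+z⟩, |-z⟩ amplitudes.
= (9 - 25)/34 = -16/34.
⟨S_z⟩ = (ħ/2)·⟨σ_z⟩.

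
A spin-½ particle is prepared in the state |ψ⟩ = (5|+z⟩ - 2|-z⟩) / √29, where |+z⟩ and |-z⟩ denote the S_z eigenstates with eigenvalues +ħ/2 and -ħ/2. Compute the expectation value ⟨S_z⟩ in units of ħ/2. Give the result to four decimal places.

⟨σ_z⟩ = |a|² - |b|² divided by |a|²+|b|², with a, b the |+z⟩, |-z⟩ amplitudes.
= (25 - 4)/29 = 21/29.
⟨S_z⟩ = (ħ/2)·⟨σ_z⟩.

0.7241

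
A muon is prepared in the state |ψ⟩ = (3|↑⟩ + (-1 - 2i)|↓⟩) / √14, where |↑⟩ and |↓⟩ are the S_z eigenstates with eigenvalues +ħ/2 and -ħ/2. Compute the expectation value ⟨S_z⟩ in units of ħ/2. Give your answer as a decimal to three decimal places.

0.286

⟨σ_z⟩ = |a|² - |b|² divided by |a|²+|b|², with a, b the |↑⟩, |↓⟩ amplitudes.
= (9 - 5)/14 = 4/14.
⟨S_z⟩ = (ħ/2)·⟨σ_z⟩.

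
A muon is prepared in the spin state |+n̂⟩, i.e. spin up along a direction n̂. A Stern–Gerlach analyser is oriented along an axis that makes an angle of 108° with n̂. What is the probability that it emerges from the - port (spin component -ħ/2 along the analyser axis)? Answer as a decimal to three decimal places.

For spin-½, the probability of finding spin-up along an axis at angle θ to the initial spin direction is cos²(θ/2); spin-down is sin²(θ/2).
θ = 108°, so P = sin²(54°) ≈ 0.655.

0.655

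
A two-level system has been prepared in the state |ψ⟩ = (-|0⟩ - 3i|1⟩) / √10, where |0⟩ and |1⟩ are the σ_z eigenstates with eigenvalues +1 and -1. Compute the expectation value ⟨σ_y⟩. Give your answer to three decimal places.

⟨σ_y⟩ = 2 Im(a* b)/(|a|²+|b|²) with a = -1, b = -3i.
a* b = 3i, so ⟨σ_y⟩ = 6/10.

0.600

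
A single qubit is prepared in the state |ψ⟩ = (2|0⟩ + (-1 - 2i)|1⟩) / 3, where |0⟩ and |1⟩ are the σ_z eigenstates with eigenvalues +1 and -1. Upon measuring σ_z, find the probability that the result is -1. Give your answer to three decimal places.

0.556

The -1 outcome corresponds to |1⟩. Its amplitude in |ψ⟩ is (-1 - 2i)/3.
P = |-1 - 2i|² / 9 = 5/9.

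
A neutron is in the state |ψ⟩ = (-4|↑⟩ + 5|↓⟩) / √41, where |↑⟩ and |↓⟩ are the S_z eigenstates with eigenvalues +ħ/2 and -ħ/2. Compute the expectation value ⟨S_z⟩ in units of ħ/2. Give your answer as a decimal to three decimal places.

⟨σ_z⟩ = |a|² - |b|² divided by |a|²+|b|², with a, b the |↑⟩, |↓⟩ amplitudes.
= (16 - 25)/41 = -9/41.
⟨S_z⟩ = (ħ/2)·⟨σ_z⟩.

-0.220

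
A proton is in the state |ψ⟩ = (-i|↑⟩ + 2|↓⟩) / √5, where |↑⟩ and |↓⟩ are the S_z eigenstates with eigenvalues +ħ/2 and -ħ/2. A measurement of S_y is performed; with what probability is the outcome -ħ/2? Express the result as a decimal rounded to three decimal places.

|-y⟩ = (|↑⟩ - i|↓⟩)/√2, so ⟨-y|ψ⟩ = (i) / (√2·√5).
P = |i|² / 10 = 1/10.

0.100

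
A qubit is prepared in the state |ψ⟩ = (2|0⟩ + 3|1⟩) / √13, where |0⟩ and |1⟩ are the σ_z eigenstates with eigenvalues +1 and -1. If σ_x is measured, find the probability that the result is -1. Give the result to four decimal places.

0.0385

|-x⟩ = (|0⟩ - |1⟩)/√2, so ⟨-x|ψ⟩ = (-1) / (√2·√13).
P = |-1|² / 26 = 1/26.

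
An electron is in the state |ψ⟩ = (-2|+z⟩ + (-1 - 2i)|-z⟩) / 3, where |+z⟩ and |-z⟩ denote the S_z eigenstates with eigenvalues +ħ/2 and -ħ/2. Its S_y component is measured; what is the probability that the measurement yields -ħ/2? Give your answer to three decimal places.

|-y⟩ = (|+z⟩ - i|-z⟩)/√2, so ⟨-y|ψ⟩ = (-i) / (√2·3).
P = |-i|² / 18 = 1/18.

0.056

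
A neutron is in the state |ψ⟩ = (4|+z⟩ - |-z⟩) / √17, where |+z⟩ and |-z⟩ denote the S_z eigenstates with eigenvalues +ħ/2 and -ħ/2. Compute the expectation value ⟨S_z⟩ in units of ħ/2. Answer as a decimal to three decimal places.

0.882

⟨σ_z⟩ = |a|² - |b|² divided by |a|²+|b|², with a, b the |+z⟩, |-z⟩ amplitudes.
= (16 - 1)/17 = 15/17.
⟨S_z⟩ = (ħ/2)·⟨σ_z⟩.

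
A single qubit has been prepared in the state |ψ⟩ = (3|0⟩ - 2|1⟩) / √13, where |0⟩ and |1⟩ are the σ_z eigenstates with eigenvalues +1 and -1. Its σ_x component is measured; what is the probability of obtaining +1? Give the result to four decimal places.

0.0385

|+x⟩ = (|0⟩ + |1⟩)/√2, so ⟨+x|ψ⟩ = (1) / (√2·√13).
P = |1|² / 26 = 1/26.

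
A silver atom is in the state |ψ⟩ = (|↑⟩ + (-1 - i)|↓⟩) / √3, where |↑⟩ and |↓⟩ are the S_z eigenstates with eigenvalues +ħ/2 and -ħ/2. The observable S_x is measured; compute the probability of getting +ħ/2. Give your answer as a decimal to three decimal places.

|+x⟩ = (|↑⟩ + |↓⟩)/√2, so ⟨+x|ψ⟩ = (-i) / (√2·√3).
P = |-i|² / 6 = 1/6.

0.167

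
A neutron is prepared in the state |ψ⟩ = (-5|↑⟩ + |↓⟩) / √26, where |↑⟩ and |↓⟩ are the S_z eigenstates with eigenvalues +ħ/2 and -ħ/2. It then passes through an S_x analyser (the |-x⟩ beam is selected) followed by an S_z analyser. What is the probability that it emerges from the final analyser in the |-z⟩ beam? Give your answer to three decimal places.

0.346

First analyser (S_x): P(|-x⟩) = |⟨-x|ψ⟩|² = 36/52.
After stage 1 the state is |-x⟩; P(|-z⟩) = |⟨-z|-x⟩|² = 1/2.
Joint probability = 36/52 × 1/2 = 0.346.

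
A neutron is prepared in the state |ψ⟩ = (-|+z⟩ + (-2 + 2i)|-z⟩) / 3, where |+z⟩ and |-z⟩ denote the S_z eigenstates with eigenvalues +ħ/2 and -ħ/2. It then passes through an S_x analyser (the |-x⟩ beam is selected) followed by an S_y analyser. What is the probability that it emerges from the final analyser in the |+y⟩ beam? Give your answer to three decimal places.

First analyser (S_x): P(|-x⟩) = |⟨-x|ψ⟩|² = 5/18.
After stage 1 the state is |-x⟩; P(|+y⟩) = |⟨+y|-x⟩|² = 1/2.
Joint probability = 5/18 × 1/2 = 0.139.

0.139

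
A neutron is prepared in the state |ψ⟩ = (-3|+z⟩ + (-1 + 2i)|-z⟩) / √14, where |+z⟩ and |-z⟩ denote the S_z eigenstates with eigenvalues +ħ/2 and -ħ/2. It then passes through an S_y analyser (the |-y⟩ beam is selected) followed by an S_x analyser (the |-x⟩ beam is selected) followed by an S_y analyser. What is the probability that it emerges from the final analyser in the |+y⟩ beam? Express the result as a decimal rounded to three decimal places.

First analyser (S_y): P(|-y⟩) = |⟨-y|ψ⟩|² = 26/28.
After stage 1 the state is |-y⟩; P(|-x⟩) = |⟨-x|-y⟩|² = 1/2.
After stage 2 the state is |-x⟩; P(|+y⟩) = |⟨+y|-x⟩|² = 1/2.
Joint probability = 26/28 × 1/2 × 1/2 = 0.232.

0.232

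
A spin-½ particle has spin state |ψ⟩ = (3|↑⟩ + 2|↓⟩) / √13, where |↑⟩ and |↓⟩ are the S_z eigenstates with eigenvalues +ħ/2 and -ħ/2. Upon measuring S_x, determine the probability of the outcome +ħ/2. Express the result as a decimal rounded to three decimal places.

0.962

|+x⟩ = (|↑⟩ + |↓⟩)/√2, so ⟨+x|ψ⟩ = (5) / (√2·√13).
P = |5|² / 26 = 25/26.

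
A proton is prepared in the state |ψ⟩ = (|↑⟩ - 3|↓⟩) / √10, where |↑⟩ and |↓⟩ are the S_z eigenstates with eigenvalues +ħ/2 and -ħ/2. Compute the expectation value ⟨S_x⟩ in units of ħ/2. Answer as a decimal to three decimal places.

⟨σ_x⟩ = 2 Re(a* b)/(|a|²+|b|²) with a = 1, b = -3.
a* b = -3, so ⟨σ_x⟩ = -6/10.
⟨S_x⟩ = (ħ/2)·⟨σ_x⟩.

-0.600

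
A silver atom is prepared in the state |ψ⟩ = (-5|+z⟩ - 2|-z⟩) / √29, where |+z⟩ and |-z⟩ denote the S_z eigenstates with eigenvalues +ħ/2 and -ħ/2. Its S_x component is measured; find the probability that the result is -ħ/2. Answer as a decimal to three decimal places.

0.155

|-x⟩ = (|+z⟩ - |-z⟩)/√2, so ⟨-x|ψ⟩ = (-3) / (√2·√29).
P = |-3|² / 58 = 9/58.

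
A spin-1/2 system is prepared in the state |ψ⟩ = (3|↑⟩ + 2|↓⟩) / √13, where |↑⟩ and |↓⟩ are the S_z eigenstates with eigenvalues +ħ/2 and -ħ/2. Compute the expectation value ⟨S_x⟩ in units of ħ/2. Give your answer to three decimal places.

⟨σ_x⟩ = 2 Re(a* b)/(|a|²+|b|²) with a = 3, b = 2.
a* b = 6, so ⟨σ_x⟩ = 12/13.
⟨S_x⟩ = (ħ/2)·⟨σ_x⟩.

0.923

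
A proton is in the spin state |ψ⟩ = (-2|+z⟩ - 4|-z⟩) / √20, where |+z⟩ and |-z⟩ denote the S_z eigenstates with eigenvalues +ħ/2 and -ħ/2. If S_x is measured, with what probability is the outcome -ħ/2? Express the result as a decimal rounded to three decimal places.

|-x⟩ = (|+z⟩ - |-z⟩)/√2, so ⟨-x|ψ⟩ = (2) / (√2·√20).
P = |2|² / 40 = 4/40.

0.100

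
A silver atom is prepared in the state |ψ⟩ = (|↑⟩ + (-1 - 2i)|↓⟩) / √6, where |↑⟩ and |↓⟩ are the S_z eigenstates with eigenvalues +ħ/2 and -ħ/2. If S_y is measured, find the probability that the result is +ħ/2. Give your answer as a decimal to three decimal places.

0.167

|+y⟩ = (|↑⟩ + i|↓⟩)/√2, so ⟨+y|ψ⟩ = (-1 + i) / (√2·√6).
P = |-1 + i|² / 12 = 2/12.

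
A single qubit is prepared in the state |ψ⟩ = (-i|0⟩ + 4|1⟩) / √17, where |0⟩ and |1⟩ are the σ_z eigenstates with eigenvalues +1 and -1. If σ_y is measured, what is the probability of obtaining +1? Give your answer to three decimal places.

0.735

|+y⟩ = (|0⟩ + i|1⟩)/√2, so ⟨+y|ψ⟩ = (-5i) / (√2·√17).
P = |-5i|² / 34 = 25/34.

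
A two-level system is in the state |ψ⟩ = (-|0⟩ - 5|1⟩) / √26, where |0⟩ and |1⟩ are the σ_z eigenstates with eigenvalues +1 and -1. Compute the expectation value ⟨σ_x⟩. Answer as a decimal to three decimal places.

⟨σ_x⟩ = 2 Re(a* b)/(|a|²+|b|²) with a = -1, b = -5.
a* b = 5, so ⟨σ_x⟩ = 10/26.

0.385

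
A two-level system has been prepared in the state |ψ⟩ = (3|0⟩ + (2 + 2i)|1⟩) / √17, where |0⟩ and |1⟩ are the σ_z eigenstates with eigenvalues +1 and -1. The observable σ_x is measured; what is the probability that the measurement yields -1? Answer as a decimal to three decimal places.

|-x⟩ = (|0⟩ - |1⟩)/√2, so ⟨-x|ψ⟩ = (1 - 2i) / (√2·√17).
P = |1 - 2i|² / 34 = 5/34.

0.147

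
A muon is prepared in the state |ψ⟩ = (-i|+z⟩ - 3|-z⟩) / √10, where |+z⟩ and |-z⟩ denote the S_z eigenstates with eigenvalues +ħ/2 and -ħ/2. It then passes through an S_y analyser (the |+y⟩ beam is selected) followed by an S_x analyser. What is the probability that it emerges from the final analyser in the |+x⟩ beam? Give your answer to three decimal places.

First analyser (S_y): P(|+y⟩) = |⟨+y|ψ⟩|² = 4/20.
After stage 1 the state is |+y⟩; P(|+x⟩) = |⟨+x|+y⟩|² = 1/2.
Joint probability = 4/20 × 1/2 = 0.100.

0.100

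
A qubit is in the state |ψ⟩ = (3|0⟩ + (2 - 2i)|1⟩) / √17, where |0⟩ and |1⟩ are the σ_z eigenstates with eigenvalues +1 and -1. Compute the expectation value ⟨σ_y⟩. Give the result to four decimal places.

-0.7059

⟨σ_y⟩ = 2 Im(a* b)/(|a|²+|b|²) with a = 3, b = (2 - 2i).
a* b = (6 - 6i), so ⟨σ_y⟩ = -12/17.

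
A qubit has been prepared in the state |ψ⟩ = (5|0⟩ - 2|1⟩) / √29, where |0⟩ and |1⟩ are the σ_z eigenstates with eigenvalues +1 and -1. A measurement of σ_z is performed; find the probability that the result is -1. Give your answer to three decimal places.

The -1 outcome corresponds to |1⟩. Its amplitude in |ψ⟩ is -2/√29.
P = |-2|² / 29 = 4/29.

0.138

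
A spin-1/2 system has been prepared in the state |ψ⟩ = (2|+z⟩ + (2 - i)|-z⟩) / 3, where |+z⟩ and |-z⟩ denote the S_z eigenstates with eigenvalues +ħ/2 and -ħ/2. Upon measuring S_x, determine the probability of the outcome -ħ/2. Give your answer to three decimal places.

0.056

|-x⟩ = (|+z⟩ - |-z⟩)/√2, so ⟨-x|ψ⟩ = (i) / (√2·3).
P = |i|² / 18 = 1/18.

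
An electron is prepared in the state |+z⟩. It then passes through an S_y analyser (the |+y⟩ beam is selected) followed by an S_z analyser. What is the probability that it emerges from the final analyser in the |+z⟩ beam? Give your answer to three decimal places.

First analyser (S_y): from |+z⟩, P(|+y⟩) = 1/2.
After stage 1 the state is |+y⟩; P(|+z⟩) = |⟨+z|+y⟩|² = 1/2.
Joint probability = 1/2 × 1/2 = 0.250.

0.250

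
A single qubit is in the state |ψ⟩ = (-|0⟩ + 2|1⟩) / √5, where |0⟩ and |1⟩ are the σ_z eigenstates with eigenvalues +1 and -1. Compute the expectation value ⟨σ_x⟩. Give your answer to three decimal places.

⟨σ_x⟩ = 2 Re(a* b)/(|a|²+|b|²) with a = -1, b = 2.
a* b = -2, so ⟨σ_x⟩ = -4/5.

-0.800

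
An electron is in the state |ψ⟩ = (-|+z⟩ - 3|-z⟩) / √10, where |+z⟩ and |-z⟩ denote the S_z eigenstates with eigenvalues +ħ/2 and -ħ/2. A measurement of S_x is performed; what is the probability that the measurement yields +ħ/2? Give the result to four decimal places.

|+x⟩ = (|+z⟩ + |-z⟩)/√2, so ⟨+x|ψ⟩ = (-4) / (√2·√10).
P = |-4|² / 20 = 16/20.

0.8000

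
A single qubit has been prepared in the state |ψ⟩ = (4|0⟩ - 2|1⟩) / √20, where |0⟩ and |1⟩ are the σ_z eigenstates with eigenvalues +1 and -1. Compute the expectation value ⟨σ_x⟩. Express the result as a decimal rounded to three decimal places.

-0.800

⟨σ_x⟩ = 2 Re(a* b)/(|a|²+|b|²) with a = 4, b = -2.
a* b = -8, so ⟨σ_x⟩ = -16/20.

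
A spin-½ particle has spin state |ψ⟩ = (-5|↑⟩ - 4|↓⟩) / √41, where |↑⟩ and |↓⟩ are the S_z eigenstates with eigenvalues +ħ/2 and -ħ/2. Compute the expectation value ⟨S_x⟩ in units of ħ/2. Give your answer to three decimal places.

0.976

⟨σ_x⟩ = 2 Re(a* b)/(|a|²+|b|²) with a = -5, b = -4.
a* b = 20, so ⟨σ_x⟩ = 40/41.
⟨S_x⟩ = (ħ/2)·⟨σ_x⟩.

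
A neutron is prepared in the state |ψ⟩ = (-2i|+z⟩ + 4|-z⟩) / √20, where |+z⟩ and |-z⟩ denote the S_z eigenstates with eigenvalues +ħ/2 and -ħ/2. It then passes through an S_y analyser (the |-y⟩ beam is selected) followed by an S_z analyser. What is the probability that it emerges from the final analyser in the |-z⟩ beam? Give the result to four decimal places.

First analyser (S_y): P(|-y⟩) = |⟨-y|ψ⟩|² = 4/40.
After stage 1 the state is |-y⟩; P(|-z⟩) = |⟨-z|-y⟩|² = 1/2.
Joint probability = 4/40 × 1/2 = 0.0500.

0.0500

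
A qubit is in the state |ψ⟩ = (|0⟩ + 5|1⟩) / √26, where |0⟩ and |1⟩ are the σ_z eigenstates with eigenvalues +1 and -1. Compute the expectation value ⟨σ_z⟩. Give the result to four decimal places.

-0.9231

⟨σ_z⟩ = |a|² - |b|² divided by |a|²+|b|², with a, b the |0⟩, |1⟩ amplitudes.
= (1 - 25)/26 = -24/26.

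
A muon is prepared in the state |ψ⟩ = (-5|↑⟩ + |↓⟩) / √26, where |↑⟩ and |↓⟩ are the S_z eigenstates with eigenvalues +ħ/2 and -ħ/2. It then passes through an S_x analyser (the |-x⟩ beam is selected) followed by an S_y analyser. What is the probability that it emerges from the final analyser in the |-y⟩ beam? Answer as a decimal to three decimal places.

First analyser (S_x): P(|-x⟩) = |⟨-x|ψ⟩|² = 36/52.
After stage 1 the state is |-x⟩; P(|-y⟩) = |⟨-y|-x⟩|² = 1/2.
Joint probability = 36/52 × 1/2 = 0.346.

0.346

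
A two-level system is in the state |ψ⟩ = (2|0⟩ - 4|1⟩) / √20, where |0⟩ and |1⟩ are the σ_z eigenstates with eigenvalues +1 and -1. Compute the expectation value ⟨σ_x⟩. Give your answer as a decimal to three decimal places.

-0.800

⟨σ_x⟩ = 2 Re(a* b)/(|a|²+|b|²) with a = 2, b = -4.
a* b = -8, so ⟨σ_x⟩ = -16/20.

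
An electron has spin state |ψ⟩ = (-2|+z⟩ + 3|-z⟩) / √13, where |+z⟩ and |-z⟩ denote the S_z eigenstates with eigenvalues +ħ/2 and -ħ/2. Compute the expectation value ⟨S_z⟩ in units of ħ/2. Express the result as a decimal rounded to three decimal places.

-0.385

⟨σ_z⟩ = |a|² - |b|² divided by |a|²+|b|², with a, b the |+z⟩, |-z⟩ amplitudes.
= (4 - 9)/13 = -5/13.
⟨S_z⟩ = (ħ/2)·⟨σ_z⟩.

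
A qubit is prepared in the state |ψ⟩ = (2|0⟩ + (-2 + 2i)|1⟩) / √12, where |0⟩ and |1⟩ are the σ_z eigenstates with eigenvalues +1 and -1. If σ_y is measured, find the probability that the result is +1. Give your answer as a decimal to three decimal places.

0.833

|+y⟩ = (|0⟩ + i|1⟩)/√2, so ⟨+y|ψ⟩ = (4 + 2i) / (√2·√12).
P = |4 + 2i|² / 24 = 20/24.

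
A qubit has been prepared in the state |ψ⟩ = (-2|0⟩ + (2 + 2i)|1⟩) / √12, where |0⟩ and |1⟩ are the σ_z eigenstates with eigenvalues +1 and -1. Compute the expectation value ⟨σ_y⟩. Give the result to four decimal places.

⟨σ_y⟩ = 2 Im(a* b)/(|a|²+|b|²) with a = -2, b = (2 + 2i).
a* b = (-4 - 4i), so ⟨σ_y⟩ = -8/12.

-0.6667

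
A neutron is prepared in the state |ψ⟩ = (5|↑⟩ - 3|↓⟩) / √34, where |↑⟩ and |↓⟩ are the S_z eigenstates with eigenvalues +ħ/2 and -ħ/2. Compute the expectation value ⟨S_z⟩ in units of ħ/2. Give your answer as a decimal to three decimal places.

0.471

⟨σ_z⟩ = |a|² - |b|² divided by |a|²+|b|², with a, b the |↑⟩, |↓⟩ amplitudes.
= (25 - 9)/34 = 16/34.
⟨S_z⟩ = (ħ/2)·⟨σ_z⟩.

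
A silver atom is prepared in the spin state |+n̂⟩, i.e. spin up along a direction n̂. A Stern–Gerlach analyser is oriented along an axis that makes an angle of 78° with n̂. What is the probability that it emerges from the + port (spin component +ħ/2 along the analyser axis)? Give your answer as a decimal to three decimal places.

0.604

For spin-½, the probability of finding spin-up along an axis at angle θ to the initial spin direction is cos²(θ/2); spin-down is sin²(θ/2).
θ = 78°, so P = cos²(39°) ≈ 0.604.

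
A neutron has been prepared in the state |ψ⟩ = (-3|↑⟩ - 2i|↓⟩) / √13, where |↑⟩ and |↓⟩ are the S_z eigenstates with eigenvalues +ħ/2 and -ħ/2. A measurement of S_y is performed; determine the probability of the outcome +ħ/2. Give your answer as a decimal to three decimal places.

0.962

|+y⟩ = (|↑⟩ + i|↓⟩)/√2, so ⟨+y|ψ⟩ = (-5) / (√2·√13).
P = |-5|² / 26 = 25/26.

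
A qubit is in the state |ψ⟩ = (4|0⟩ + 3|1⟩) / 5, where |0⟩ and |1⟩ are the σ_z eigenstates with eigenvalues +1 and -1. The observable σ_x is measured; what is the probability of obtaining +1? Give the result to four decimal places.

0.9800

|+x⟩ = (|0⟩ + |1⟩)/√2, so ⟨+x|ψ⟩ = (7) / (√2·5).
P = |7|² / 50 = 49/50.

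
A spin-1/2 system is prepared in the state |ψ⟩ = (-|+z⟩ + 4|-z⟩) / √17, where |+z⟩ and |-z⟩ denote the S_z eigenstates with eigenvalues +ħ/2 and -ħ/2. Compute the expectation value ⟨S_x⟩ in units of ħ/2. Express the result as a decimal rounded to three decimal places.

⟨σ_x⟩ = 2 Re(a* b)/(|a|²+|b|²) with a = -1, b = 4.
a* b = -4, so ⟨σ_x⟩ = -8/17.
⟨S_x⟩ = (ħ/2)·⟨σ_x⟩.

-0.471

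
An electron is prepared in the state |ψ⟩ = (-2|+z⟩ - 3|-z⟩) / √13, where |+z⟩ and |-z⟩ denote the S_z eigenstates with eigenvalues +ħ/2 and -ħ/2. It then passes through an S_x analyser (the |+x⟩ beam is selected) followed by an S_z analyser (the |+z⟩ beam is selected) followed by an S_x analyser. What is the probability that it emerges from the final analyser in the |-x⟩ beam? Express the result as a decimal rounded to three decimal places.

First analyser (S_x): P(|+x⟩) = |⟨+x|ψ⟩|² = 25/26.
After stage 1 the state is |+x⟩; P(|+z⟩) = |⟨+z|+x⟩|² = 1/2.
After stage 2 the state is |+z⟩; P(|-x⟩) = |⟨-x|+z⟩|² = 1/2.
Joint probability = 25/26 × 1/2 × 1/2 = 0.240.

0.240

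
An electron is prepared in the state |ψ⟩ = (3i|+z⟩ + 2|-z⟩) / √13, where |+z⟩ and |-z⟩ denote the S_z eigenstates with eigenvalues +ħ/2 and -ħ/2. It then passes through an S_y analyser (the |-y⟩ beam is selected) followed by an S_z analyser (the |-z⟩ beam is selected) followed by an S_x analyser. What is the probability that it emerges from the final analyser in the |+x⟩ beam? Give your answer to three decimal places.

0.240

First analyser (S_y): P(|-y⟩) = |⟨-y|ψ⟩|² = 25/26.
After stage 1 the state is |-y⟩; P(|-z⟩) = |⟨-z|-y⟩|² = 1/2.
After stage 2 the state is |-z⟩; P(|+x⟩) = |⟨+x|-z⟩|² = 1/2.
Joint probability = 25/26 × 1/2 × 1/2 = 0.240.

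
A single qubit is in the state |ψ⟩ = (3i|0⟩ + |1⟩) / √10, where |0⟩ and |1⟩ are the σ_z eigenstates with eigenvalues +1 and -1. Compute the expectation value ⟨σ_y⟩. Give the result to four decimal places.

-0.6000

⟨σ_y⟩ = 2 Im(a* b)/(|a|²+|b|²) with a = 3i, b = 1.
a* b = -3i, so ⟨σ_y⟩ = -6/10.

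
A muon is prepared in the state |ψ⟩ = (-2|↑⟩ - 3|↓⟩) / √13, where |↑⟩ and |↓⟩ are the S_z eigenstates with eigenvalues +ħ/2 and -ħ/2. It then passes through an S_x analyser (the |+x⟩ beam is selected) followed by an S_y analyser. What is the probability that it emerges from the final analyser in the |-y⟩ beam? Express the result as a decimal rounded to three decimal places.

First analyser (S_x): P(|+x⟩) = |⟨+x|ψ⟩|² = 25/26.
After stage 1 the state is |+x⟩; P(|-y⟩) = |⟨-y|+x⟩|² = 1/2.
Joint probability = 25/26 × 1/2 = 0.481.

0.481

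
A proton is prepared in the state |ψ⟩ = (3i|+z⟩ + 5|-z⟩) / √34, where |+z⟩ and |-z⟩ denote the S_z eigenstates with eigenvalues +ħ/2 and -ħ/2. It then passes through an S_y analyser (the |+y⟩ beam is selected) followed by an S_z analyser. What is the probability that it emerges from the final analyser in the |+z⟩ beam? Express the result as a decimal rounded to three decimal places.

First analyser (S_y): P(|+y⟩) = |⟨+y|ψ⟩|² = 4/68.
After stage 1 the state is |+y⟩; P(|+z⟩) = |⟨+z|+y⟩|² = 1/2.
Joint probability = 4/68 × 1/2 = 0.029.

0.029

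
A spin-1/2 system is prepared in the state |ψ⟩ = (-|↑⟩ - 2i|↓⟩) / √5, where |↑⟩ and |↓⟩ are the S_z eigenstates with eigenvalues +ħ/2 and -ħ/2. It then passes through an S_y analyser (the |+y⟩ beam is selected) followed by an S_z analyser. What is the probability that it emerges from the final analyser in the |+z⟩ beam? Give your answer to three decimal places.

First analyser (S_y): P(|+y⟩) = |⟨+y|ψ⟩|² = 9/10.
After stage 1 the state is |+y⟩; P(|+z⟩) = |⟨+z|+y⟩|² = 1/2.
Joint probability = 9/10 × 1/2 = 0.450.

0.450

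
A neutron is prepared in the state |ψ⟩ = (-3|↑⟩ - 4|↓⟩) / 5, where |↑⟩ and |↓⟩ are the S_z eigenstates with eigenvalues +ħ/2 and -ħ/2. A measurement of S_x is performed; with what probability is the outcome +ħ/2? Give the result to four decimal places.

0.9800

|+x⟩ = (|↑⟩ + |↓⟩)/√2, so ⟨+x|ψ⟩ = (-7) / (√2·5).
P = |-7|² / 50 = 49/50.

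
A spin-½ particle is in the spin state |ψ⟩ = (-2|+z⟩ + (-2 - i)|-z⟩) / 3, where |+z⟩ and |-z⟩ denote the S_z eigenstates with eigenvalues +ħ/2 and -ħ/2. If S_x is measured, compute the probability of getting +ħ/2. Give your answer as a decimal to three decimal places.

|+x⟩ = (|+z⟩ + |-z⟩)/√2, so ⟨+x|ψ⟩ = (-4 - i) / (√2·3).
P = |-4 - i|² / 18 = 17/18.

0.944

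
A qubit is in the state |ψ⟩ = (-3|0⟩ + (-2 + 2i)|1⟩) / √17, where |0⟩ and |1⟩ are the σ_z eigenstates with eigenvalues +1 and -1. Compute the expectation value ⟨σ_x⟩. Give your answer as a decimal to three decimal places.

0.706

⟨σ_x⟩ = 2 Re(a* b)/(|a|²+|b|²) with a = -3, b = (-2 + 2i).
a* b = (6 - 6i), so ⟨σ_x⟩ = 12/17.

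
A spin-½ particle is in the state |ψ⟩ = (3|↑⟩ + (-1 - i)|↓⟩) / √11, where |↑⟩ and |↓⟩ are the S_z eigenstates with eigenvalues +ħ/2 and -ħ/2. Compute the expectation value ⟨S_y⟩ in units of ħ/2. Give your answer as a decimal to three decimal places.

-0.545

⟨σ_y⟩ = 2 Im(a* b)/(|a|²+|b|²) with a = 3, b = (-1 - i).
a* b = (-3 - 3i), so ⟨σ_y⟩ = -6/11.
⟨S_y⟩ = (ħ/2)·⟨σ_y⟩.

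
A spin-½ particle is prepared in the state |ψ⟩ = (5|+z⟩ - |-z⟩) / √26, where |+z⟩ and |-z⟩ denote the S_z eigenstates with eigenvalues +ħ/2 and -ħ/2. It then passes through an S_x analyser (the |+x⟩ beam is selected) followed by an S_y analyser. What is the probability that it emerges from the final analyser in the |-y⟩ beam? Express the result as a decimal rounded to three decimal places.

First analyser (S_x): P(|+x⟩) = |⟨+x|ψ⟩|² = 16/52.
After stage 1 the state is |+x⟩; P(|-y⟩) = |⟨-y|+x⟩|² = 1/2.
Joint probability = 16/52 × 1/2 = 0.154.

0.154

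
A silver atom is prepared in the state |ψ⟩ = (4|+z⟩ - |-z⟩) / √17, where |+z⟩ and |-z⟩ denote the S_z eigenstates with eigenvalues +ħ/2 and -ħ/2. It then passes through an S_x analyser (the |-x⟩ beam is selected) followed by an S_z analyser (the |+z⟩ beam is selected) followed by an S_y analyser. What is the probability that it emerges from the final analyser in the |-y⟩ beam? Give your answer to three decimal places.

0.184

First analyser (S_x): P(|-x⟩) = |⟨-x|ψ⟩|² = 25/34.
After stage 1 the state is |-x⟩; P(|+z⟩) = |⟨+z|-x⟩|² = 1/2.
After stage 2 the state is |+z⟩; P(|-y⟩) = |⟨-y|+z⟩|² = 1/2.
Joint probability = 25/34 × 1/2 × 1/2 = 0.184.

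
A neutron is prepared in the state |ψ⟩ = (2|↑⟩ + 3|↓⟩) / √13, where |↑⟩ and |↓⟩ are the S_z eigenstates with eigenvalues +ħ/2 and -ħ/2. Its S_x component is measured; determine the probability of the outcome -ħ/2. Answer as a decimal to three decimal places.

|-x⟩ = (|↑⟩ - |↓⟩)/√2, so ⟨-x|ψ⟩ = (-1) / (√2·√13).
P = |-1|² / 26 = 1/26.

0.038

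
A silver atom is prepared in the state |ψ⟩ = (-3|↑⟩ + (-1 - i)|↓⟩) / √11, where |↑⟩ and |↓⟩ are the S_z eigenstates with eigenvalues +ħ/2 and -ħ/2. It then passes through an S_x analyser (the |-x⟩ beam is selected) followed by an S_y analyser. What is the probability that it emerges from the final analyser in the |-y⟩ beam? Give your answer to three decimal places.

First analyser (S_x): P(|-x⟩) = |⟨-x|ψ⟩|² = 5/22.
After stage 1 the state is |-x⟩; P(|-y⟩) = |⟨-y|-x⟩|² = 1/2.
Joint probability = 5/22 × 1/2 = 0.114.

0.114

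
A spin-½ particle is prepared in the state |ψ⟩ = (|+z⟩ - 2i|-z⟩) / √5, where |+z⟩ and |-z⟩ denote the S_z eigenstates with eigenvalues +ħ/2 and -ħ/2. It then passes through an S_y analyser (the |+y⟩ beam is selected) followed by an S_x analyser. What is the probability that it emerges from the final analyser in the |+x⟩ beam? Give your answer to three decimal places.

0.050

First analyser (S_y): P(|+y⟩) = |⟨+y|ψ⟩|² = 1/10.
After stage 1 the state is |+y⟩; P(|+x⟩) = |⟨+x|+y⟩|² = 1/2.
Joint probability = 1/10 × 1/2 = 0.050.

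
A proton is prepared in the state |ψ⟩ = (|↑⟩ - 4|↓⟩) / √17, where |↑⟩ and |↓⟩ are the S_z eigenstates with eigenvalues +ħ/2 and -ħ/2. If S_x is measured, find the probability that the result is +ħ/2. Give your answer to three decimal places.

|+x⟩ = (|↑⟩ + |↓⟩)/√2, so ⟨+x|ψ⟩ = (-3) / (√2·√17).
P = |-3|² / 34 = 9/34.

0.265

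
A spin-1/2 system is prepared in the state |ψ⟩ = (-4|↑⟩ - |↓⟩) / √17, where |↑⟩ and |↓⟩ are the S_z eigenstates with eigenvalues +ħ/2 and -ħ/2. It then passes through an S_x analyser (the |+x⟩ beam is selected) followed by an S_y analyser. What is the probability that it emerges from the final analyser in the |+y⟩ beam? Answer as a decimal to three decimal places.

0.368

First analyser (S_x): P(|+x⟩) = |⟨+x|ψ⟩|² = 25/34.
After stage 1 the state is |+x⟩; P(|+y⟩) = |⟨+y|+x⟩|² = 1/2.
Joint probability = 25/34 × 1/2 = 0.368.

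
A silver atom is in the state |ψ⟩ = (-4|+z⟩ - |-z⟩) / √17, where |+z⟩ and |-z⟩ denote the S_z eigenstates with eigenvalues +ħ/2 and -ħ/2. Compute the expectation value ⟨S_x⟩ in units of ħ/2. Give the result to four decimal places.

0.4706

⟨σ_x⟩ = 2 Re(a* b)/(|a|²+|b|²) with a = -4, b = -1.
a* b = 4, so ⟨σ_x⟩ = 8/17.
⟨S_x⟩ = (ħ/2)·⟨σ_x⟩.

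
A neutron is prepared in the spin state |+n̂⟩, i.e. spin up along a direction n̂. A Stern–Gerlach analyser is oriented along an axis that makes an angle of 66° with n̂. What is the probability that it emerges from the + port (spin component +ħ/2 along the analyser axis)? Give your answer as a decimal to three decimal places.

0.703

For spin-½, the probability of finding spin-up along an axis at angle θ to the initial spin direction is cos²(θ/2); spin-down is sin²(θ/2).
θ = 66°, so P = cos²(33°) ≈ 0.703.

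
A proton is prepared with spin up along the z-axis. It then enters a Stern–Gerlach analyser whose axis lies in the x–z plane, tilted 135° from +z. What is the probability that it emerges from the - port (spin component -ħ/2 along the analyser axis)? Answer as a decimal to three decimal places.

For spin-½, the probability of finding spin-up along an axis at angle θ to the initial spin direction is cos²(θ/2); spin-down is sin²(θ/2).
θ = 135°, so P = sin²(67.5°) ≈ 0.854.

0.854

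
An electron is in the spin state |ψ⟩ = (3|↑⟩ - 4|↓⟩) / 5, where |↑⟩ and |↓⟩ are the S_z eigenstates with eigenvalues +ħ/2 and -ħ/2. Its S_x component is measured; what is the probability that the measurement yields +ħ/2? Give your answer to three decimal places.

|+x⟩ = (|↑⟩ + |↓⟩)/√2, so ⟨+x|ψ⟩ = (-1) / (√2·5).
P = |-1|² / 50 = 1/50.

0.020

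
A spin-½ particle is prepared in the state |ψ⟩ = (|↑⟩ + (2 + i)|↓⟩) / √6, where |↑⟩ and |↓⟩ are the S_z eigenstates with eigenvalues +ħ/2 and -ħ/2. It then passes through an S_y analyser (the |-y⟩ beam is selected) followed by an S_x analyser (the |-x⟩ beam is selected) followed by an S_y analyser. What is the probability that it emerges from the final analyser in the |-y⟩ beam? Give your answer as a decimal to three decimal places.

0.083

First analyser (S_y): P(|-y⟩) = |⟨-y|ψ⟩|² = 4/12.
After stage 1 the state is |-y⟩; P(|-x⟩) = |⟨-x|-y⟩|² = 1/2.
After stage 2 the state is |-x⟩; P(|-y⟩) = |⟨-y|-x⟩|² = 1/2.
Joint probability = 4/12 × 1/2 × 1/2 = 0.083.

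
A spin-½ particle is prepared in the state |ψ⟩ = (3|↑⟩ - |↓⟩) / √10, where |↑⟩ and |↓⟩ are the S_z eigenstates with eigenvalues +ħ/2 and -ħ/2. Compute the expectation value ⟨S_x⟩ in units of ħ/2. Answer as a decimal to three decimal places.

⟨σ_x⟩ = 2 Re(a* b)/(|a|²+|b|²) with a = 3, b = -1.
a* b = -3, so ⟨σ_x⟩ = -6/10.
⟨S_x⟩ = (ħ/2)·⟨σ_x⟩.

-0.600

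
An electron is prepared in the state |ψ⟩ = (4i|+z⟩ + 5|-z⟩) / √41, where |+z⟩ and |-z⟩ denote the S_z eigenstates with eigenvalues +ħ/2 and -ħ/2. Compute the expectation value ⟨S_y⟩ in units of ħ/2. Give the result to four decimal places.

-0.9756

⟨σ_y⟩ = 2 Im(a* b)/(|a|²+|b|²) with a = 4i, b = 5.
a* b = -20i, so ⟨σ_y⟩ = -40/41.
⟨S_y⟩ = (ħ/2)·⟨σ_y⟩.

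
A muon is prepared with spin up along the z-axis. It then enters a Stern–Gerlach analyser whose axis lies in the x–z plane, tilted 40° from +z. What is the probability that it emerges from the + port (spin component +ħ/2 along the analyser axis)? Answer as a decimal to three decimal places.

For spin-½, the probability of finding spin-up along an axis at angle θ to the initial spin direction is cos²(θ/2); spin-down is sin²(θ/2).
θ = 40°, so P = cos²(20°) ≈ 0.883.

0.883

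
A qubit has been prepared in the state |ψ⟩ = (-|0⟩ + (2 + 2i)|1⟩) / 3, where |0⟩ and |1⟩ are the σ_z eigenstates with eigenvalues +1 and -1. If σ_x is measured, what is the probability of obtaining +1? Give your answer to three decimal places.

|+x⟩ = (|0⟩ + |1⟩)/√2, so ⟨+x|ψ⟩ = (1 + 2i) / (√2·3).
P = |1 + 2i|² / 18 = 5/18.

0.278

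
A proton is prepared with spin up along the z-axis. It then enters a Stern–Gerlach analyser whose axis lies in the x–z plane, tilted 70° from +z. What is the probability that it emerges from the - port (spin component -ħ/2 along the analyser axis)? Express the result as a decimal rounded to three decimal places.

For spin-½, the probability of finding spin-up along an axis at angle θ to the initial spin direction is cos²(θ/2); spin-down is sin²(θ/2).
θ = 70°, so P = sin²(35°) ≈ 0.329.

0.329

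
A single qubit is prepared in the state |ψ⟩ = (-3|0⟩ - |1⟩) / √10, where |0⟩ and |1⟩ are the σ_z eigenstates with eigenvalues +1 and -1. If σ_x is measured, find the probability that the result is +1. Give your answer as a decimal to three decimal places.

|+x⟩ = (|0⟩ + |1⟩)/√2, so ⟨+x|ψ⟩ = (-4) / (√2·√10).
P = |-4|² / 20 = 16/20.

0.800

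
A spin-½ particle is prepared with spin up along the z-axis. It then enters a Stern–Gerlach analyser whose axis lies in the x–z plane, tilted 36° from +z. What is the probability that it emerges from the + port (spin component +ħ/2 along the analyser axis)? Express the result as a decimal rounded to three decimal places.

0.905

For spin-½, the probability of finding spin-up along an axis at angle θ to the initial spin direction is cos²(θ/2); spin-down is sin²(θ/2).
θ = 36°, so P = cos²(18°) ≈ 0.905.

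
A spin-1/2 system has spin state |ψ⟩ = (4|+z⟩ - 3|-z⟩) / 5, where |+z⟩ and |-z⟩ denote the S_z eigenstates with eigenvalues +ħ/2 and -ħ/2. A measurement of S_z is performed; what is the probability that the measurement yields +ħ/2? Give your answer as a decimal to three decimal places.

0.640

The +ħ/2 outcome corresponds to |+z⟩. Its amplitude in |ψ⟩ is 4/5.
P = |4|² / 25 = 16/25.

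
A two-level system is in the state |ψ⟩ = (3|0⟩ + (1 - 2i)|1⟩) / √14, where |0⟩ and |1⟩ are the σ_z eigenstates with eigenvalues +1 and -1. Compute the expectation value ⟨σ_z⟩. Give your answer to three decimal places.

0.286

⟨σ_z⟩ = |a|² - |b|² divided by |a|²+|b|², with a, b the |0⟩, |1⟩ amplitudes.
= (9 - 5)/14 = 4/14.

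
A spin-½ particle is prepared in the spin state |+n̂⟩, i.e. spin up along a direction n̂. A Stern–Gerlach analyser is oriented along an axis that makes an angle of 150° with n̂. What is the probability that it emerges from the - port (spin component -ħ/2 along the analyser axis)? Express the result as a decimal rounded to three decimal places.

For spin-½, the probability of finding spin-up along an axis at angle θ to the initial spin direction is cos²(θ/2); spin-down is sin²(θ/2).
θ = 150°, so P = sin²(75°) ≈ 0.933.

0.933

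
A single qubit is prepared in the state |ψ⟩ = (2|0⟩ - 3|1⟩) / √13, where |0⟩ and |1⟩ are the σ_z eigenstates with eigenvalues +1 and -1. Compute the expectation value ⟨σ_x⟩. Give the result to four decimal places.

⟨σ_x⟩ = 2 Re(a* b)/(|a|²+|b|²) with a = 2, b = -3.
a* b = -6, so ⟨σ_x⟩ = -12/13.

-0.9231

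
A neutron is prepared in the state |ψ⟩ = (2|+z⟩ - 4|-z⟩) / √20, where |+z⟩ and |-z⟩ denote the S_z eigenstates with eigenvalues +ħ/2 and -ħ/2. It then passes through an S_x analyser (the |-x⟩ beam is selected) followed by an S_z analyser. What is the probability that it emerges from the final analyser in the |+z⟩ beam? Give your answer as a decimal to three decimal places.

0.450

First analyser (S_x): P(|-x⟩) = |⟨-x|ψ⟩|² = 36/40.
After stage 1 the state is |-x⟩; P(|+z⟩) = |⟨+z|-x⟩|² = 1/2.
Joint probability = 36/40 × 1/2 = 0.450.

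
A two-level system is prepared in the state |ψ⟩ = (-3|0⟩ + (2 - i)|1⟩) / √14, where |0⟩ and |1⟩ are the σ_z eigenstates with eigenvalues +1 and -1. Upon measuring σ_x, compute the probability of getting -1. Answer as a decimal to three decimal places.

|-x⟩ = (|0⟩ - |1⟩)/√2, so ⟨-x|ψ⟩ = (-5 + i) / (√2·√14).
P = |-5 + i|² / 28 = 26/28.

0.929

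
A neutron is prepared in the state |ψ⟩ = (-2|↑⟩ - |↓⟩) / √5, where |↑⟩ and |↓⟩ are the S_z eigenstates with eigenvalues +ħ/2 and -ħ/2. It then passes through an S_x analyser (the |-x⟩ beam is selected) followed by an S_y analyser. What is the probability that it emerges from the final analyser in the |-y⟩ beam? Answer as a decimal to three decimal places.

First analyser (S_x): P(|-x⟩) = |⟨-x|ψ⟩|² = 1/10.
After stage 1 the state is |-x⟩; P(|-y⟩) = |⟨-y|-x⟩|² = 1/2.
Joint probability = 1/10 × 1/2 = 0.050.

0.050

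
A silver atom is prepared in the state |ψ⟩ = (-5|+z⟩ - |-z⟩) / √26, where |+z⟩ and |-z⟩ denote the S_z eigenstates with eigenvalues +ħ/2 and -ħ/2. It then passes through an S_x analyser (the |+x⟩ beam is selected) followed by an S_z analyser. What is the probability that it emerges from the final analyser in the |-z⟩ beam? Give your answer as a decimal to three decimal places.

0.346

First analyser (S_x): P(|+x⟩) = |⟨+x|ψ⟩|² = 36/52.
After stage 1 the state is |+x⟩; P(|-z⟩) = |⟨-z|+x⟩|² = 1/2.
Joint probability = 36/52 × 1/2 = 0.346.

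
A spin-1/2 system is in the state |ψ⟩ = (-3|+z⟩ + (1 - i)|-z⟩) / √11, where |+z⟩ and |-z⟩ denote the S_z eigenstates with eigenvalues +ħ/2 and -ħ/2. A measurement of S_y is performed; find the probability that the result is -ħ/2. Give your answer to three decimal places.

0.227

|-y⟩ = (|+z⟩ - i|-z⟩)/√2, so ⟨-y|ψ⟩ = (-2 + i) / (√2·√11).
P = |-2 + i|² / 22 = 5/22.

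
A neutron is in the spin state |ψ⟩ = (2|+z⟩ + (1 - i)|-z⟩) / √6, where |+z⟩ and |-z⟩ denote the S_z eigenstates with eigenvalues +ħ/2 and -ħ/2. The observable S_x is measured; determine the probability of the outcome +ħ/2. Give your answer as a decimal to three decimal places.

|+x⟩ = (|+z⟩ + |-z⟩)/√2, so ⟨+x|ψ⟩ = (3 - i) / (√2·√6).
P = |3 - i|² / 12 = 10/12.

0.833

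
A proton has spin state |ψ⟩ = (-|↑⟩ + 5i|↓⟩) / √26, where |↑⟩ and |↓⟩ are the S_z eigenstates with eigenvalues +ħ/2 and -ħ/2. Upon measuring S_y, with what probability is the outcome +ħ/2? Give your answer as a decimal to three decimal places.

0.308

|+y⟩ = (|↑⟩ + i|↓⟩)/√2, so ⟨+y|ψ⟩ = (4) / (√2·√26).
P = |4|² / 52 = 16/52.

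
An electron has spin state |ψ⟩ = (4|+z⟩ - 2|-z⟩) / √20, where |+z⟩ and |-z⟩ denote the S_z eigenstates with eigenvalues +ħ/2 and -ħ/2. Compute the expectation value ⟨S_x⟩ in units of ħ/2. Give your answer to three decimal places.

-0.800

⟨σ_x⟩ = 2 Re(a* b)/(|a|²+|b|²) with a = 4, b = -2.
a* b = -8, so ⟨σ_x⟩ = -16/20.
⟨S_x⟩ = (ħ/2)·⟨σ_x⟩.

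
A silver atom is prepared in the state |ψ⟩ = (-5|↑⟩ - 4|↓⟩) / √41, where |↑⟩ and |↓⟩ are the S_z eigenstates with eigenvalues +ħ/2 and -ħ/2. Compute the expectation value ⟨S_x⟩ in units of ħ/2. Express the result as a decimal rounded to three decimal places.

⟨σ_x⟩ = 2 Re(a* b)/(|a|²+|b|²) with a = -5, b = -4.
a* b = 20, so ⟨σ_x⟩ = 40/41.
⟨S_x⟩ = (ħ/2)·⟨σ_x⟩.

0.976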